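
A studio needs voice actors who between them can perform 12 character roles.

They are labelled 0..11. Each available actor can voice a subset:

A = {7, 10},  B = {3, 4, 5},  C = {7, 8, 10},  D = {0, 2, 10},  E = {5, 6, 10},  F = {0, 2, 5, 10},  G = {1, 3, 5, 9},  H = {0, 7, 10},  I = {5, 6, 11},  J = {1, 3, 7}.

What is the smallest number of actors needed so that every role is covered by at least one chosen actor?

5

B and C and F and G and I together: B ∪ C ∪ F ∪ G ∪ I = {0, 1, 2, 3, 4, 5, 6, 7, 8, 9, 10, 11} — every role is covered.
No 4 of the 10 actors cover everything (all 210 combinations miss at least one role), so 5 is optimal.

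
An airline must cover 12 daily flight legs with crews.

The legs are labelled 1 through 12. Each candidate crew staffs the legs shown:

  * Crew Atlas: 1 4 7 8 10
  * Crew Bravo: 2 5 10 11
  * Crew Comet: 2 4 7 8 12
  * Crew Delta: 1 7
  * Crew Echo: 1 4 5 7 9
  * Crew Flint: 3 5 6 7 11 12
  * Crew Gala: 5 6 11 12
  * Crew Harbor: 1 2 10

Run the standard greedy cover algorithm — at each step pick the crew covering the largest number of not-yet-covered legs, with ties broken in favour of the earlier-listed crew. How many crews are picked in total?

4

Greedy: pick Flint (covers 6 new) → pick Atlas (covers 4 new) → pick Bravo (covers 1 new) → pick Echo (covers 1 new). Total picks: 4.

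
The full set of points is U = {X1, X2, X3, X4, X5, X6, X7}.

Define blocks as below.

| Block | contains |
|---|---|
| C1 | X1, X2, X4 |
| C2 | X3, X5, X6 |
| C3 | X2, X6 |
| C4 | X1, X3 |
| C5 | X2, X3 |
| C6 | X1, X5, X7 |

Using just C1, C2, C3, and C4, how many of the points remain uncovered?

1

Union of C1, C2, C3, C4 = {X1, X2, X3, X4, X5, X6}.
Not covered: X7 — 1 point.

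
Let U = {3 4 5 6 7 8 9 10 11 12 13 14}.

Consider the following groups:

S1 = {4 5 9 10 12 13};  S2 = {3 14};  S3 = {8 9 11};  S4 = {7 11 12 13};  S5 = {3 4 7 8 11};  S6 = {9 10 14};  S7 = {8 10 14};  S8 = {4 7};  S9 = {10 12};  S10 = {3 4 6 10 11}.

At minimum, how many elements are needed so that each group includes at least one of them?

Take H = {7, 8, 10, 14}. Each listed group contains at least one of these, so H is a hitting set of size 4.
The groups S2, S3, S8, S9 are pairwise disjoint, so any hitting set needs a separate element for each — at least 4. Hence 4 is optimal.

4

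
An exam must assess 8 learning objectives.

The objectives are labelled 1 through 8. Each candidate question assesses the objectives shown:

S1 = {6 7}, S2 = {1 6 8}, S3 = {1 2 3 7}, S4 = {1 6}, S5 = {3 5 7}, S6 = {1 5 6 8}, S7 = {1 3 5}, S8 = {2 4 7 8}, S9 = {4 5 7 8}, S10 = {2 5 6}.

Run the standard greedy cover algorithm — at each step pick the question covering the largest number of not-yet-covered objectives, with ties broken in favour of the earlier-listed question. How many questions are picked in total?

Greedy: pick S3 (covers 4 new) → pick S6 (covers 3 new) → pick S8 (covers 1 new). Total picks: 3.

3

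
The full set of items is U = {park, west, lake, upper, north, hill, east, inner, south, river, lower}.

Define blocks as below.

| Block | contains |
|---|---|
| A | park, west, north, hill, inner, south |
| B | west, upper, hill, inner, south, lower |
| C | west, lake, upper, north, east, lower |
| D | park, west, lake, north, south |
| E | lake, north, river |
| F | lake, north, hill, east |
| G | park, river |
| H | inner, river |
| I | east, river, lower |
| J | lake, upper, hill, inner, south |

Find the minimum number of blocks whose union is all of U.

3

Take {B, F, G}. Their union is {park, west, lake, upper, north, hill, east, inner, south, river, lower}, which is all 11 items.
No 2 of the 10 blocks cover everything (all 45 combinations miss at least one item), so 3 is optimal.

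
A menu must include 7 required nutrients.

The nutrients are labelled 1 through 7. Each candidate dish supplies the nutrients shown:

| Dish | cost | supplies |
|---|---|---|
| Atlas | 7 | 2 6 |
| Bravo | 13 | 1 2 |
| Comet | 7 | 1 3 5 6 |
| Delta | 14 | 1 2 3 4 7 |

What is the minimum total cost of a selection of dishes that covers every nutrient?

21

Comet, Delta together cover every nutrient (Comet ∪ Delta = {1, 2, 3, 4, 5, 6, 7}); total cost 7 + 14 = 21.
No covering selection has total cost below 21.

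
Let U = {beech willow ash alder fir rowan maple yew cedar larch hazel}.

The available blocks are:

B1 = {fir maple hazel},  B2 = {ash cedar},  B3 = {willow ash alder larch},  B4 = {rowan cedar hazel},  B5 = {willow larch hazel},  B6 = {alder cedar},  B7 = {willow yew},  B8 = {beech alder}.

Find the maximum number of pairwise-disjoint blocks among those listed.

4

B1, B2, B7, B8 are pairwise disjoint (B1={fir,maple,hazel}; B2={ash,cedar}; B7={willow,yew}; B8={beech,alder}).
Every remaining block overlaps one of these, and no 5 of the listed blocks are pairwise disjoint, so 4 is the maximum.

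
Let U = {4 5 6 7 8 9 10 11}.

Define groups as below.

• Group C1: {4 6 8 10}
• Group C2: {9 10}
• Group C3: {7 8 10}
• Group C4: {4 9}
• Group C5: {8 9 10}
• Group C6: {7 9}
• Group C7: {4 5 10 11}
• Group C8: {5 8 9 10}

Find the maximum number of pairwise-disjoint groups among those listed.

C6, C7 are pairwise disjoint (C6={7,9}; C7={4,5,10,11}).
Every remaining group overlaps one of these, and no 3 of the listed groups are pairwise disjoint, so 2 is the maximum.

2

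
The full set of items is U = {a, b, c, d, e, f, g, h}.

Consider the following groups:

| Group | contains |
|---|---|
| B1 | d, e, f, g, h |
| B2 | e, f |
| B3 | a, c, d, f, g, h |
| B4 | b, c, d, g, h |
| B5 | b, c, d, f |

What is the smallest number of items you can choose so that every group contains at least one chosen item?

The 2 items {d, e} hit every group.
The groups B2, B4 are pairwise disjoint, so any hitting set needs a separate item for each — at least 2. Hence 2 is optimal.

2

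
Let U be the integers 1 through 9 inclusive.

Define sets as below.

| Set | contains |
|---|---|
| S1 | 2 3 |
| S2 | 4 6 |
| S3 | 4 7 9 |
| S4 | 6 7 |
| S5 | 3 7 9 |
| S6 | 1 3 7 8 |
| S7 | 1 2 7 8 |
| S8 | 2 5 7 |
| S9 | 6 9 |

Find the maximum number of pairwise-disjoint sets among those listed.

S6, S9 are pairwise disjoint (S6={1,3,7,8}; S9={6,9}).
Every remaining set overlaps one of these, and no 3 of the listed sets are pairwise disjoint, so 2 is the maximum.

2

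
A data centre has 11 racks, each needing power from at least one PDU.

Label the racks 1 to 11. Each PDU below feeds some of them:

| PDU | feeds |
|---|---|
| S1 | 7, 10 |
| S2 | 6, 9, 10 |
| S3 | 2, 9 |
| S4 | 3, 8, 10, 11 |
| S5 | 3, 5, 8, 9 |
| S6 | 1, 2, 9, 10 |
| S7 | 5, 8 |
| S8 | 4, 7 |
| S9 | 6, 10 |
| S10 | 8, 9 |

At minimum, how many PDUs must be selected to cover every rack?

S2 and S4 and S6 and S7 and S8 together: S2 ∪ S4 ∪ S6 ∪ S7 ∪ S8 = {1, 2, 3, 4, 5, 6, 7, 8, 9, 10, 11} — every rack is covered.
No 4 of the 10 PDUs cover everything (all 210 combinations miss at least one rack), so 5 is optimal.

5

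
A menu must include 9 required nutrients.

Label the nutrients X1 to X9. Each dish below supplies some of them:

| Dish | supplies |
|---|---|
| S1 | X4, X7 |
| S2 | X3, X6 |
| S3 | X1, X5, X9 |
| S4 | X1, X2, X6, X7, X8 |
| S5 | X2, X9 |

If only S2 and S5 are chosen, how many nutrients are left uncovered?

Union of S2, S5 = {X2, X3, X6, X9}.
Not covered: X1, X4, X5, X7, X8 — 5 nutrients.

5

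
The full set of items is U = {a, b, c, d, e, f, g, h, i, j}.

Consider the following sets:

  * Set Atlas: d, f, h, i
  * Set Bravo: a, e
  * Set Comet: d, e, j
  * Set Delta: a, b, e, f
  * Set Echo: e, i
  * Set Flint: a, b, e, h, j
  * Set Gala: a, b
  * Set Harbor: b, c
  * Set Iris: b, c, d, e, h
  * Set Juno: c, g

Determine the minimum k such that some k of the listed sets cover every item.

Take {Atlas, Flint, Juno}. Their union is {a, b, c, d, e, f, g, h, i, j}, which is all 10 items.
Only Juno contains g, so Juno is forced; the remaining 8 items need at least 2 more sets (each remaining set adds at most 5) — so at least 3 sets are needed, and 3 is optimal.

3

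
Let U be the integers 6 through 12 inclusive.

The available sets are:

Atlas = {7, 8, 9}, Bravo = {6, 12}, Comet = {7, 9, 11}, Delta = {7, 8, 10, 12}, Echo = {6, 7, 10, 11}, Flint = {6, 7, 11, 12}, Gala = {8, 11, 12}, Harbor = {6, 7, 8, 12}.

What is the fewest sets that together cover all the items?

Atlas, Bravo, and Echo cover everything between them: the union {6, 7, 8, 9, 10, 11, 12} is all of U.
No 2 of the 8 sets cover everything (all 28 combinations miss at least one item), so 3 is optimal.

3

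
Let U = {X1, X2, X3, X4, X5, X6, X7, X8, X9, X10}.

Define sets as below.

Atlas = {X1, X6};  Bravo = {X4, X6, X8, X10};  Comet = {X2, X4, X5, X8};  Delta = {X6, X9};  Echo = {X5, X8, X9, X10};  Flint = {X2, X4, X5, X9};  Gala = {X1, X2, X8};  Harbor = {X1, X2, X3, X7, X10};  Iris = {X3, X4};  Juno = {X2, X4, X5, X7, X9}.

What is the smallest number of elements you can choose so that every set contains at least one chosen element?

3

H = {X1, X4, X9} meets every set (each contains at least one member of H), and |H| = 3.
The sets Delta, Gala, Iris are pairwise disjoint, so any hitting set needs a separate element for each — at least 3. Hence 3 is optimal.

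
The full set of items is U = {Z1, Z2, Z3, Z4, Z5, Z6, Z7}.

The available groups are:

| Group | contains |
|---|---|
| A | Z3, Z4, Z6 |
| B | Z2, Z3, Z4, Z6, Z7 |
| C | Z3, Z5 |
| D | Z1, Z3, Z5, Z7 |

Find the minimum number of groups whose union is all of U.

2

B and D together: B ∪ D = {Z1, Z2, Z3, Z4, Z5, Z6, Z7} — every item is covered.
No single group has all 7 items (the largest, B, has 5), so 2 is optimal.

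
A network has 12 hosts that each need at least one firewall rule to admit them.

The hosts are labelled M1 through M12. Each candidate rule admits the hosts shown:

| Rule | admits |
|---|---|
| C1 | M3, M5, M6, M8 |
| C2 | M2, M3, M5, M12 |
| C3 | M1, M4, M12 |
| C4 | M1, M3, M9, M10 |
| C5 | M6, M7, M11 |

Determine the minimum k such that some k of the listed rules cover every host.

5

C1 and C2 and C3 and C4 and C5 together: C1 ∪ C2 ∪ C3 ∪ C4 ∪ C5 = {M1, M2, M3, M4, M5, M6, M7, M8, M9, M10, M11, M12} — every host is covered.
No 4 of the 5 rules cover everything (all 5 combinations miss at least one host), so 5 is optimal.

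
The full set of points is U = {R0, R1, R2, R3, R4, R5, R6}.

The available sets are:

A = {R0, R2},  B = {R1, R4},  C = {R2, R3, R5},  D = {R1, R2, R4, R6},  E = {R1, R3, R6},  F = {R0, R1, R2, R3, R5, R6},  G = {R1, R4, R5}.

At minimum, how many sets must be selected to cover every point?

2

F and G together: F ∪ G = {R0, R1, R2, R3, R4, R5, R6} — every point is covered.
No single set has all 7 points (the largest, F, has 6), so 2 is optimal.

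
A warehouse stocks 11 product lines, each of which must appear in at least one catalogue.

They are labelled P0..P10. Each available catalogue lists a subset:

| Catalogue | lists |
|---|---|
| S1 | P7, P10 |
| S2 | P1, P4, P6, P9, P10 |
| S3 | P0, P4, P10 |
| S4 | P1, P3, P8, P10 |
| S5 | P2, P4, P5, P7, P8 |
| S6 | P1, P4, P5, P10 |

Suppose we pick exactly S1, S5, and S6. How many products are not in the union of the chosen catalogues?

4

Union of S1, S5, S6 = {P1, P2, P4, P5, P7, P8, P10}.
Not covered: P0, P3, P6, P9 — 4 products.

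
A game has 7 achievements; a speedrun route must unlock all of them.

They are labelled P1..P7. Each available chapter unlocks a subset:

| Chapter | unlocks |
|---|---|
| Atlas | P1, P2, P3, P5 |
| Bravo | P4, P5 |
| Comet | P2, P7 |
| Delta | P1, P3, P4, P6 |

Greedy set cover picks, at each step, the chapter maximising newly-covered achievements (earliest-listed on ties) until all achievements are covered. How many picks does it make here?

Greedy: pick Atlas (covers 4 new) → pick Delta (covers 2 new) → pick Comet (covers 1 new). Total picks: 3.

3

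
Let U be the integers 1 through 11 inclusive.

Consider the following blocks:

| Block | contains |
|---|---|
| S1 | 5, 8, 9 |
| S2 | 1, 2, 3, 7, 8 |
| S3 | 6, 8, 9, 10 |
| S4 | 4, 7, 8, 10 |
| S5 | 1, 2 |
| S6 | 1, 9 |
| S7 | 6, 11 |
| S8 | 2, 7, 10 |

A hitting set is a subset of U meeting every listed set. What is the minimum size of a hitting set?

4

H = {1, 6, 7, 9} meets every block (each contains at least one member of H), and |H| = 4.
No choice of 3 points meets every block, so 4 is the minimum.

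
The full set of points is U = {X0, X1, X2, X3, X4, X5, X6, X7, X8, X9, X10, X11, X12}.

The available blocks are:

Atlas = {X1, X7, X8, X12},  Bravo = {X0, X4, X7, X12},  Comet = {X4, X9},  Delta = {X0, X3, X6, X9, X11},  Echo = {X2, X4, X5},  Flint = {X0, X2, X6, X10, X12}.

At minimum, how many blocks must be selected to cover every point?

Atlas, Delta, Echo, and Flint cover everything between them: the union {X0, X1, X2, X3, X4, X5, X6, X7, X8, X9, X10, X11, X12} is all of U.
Only Flint contains X10, so Flint is forced; the remaining 8 points need at least 3 more blocks (each remaining block adds at most 3) — so at least 4 blocks are needed, and 4 is optimal.

4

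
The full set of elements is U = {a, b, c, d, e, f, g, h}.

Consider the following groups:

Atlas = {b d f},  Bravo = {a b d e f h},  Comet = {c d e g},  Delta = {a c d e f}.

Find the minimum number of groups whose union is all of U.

Bravo and Comet cover everything between them: the union {a, b, c, d, e, f, g, h} is all of U.
No single group has all 8 elements (the largest, Bravo, has 6), so 2 is optimal.

2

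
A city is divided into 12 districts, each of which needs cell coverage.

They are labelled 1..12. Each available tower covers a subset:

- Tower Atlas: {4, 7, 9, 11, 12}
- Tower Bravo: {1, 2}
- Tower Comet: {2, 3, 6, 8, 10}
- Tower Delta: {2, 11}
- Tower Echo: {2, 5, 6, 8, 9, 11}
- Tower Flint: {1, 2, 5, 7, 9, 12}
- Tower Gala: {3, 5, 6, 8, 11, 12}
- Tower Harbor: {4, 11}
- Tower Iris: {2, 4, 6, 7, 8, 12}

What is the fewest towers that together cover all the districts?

3

Take {Atlas, Comet, Flint}. Their union is {1, 2, 3, 4, 5, 6, 7, 8, 9, 10, 11, 12}, which is all 12 districts.
Only Comet contains 10, so Comet is forced; the remaining 7 districts need at least 2 more towers (each remaining tower adds at most 5) — so at least 3 towers are needed, and 3 is optimal.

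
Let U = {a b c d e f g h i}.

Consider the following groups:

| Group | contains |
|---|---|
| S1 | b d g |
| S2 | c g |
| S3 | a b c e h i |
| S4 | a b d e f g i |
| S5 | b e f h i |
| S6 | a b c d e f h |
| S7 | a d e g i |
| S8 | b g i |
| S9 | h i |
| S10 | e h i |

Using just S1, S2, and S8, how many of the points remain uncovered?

4

Union of S1, S2, S8 = {b, c, d, g, i}.
Not covered: a, e, f, h — 4 points.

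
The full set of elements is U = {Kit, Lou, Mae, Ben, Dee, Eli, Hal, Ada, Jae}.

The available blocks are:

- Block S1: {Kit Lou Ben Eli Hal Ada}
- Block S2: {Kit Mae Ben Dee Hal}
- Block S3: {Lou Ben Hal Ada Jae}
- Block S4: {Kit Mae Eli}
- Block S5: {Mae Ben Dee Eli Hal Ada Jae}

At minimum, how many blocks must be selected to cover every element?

Take {S1, S5}. Their union is {Kit, Lou, Mae, Ben, Dee, Eli, Hal, Ada, Jae}, which is all 9 elements.
No single block has all 9 elements (the largest, S5, has 7), so 2 is optimal.

2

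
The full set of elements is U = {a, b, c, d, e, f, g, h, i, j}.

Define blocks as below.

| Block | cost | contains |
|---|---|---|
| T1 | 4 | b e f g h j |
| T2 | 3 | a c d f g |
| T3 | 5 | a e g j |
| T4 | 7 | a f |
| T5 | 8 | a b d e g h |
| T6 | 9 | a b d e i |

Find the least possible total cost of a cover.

T1, T2, T6 together cover every element (T1 ∪ T2 ∪ T6 = {a, b, c, d, e, f, g, h, i, j}); total cost 4 + 3 + 9 = 16.
No covering selection has total cost below 16.

16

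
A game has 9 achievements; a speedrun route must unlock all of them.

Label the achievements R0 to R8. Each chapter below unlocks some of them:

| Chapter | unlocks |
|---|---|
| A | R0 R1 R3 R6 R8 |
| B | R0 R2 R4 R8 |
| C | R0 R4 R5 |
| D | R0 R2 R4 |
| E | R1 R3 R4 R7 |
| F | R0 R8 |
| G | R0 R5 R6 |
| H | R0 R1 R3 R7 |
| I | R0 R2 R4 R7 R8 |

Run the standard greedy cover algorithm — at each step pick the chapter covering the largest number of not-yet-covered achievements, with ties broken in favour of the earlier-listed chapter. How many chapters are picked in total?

Greedy: pick A (covers 5 new) → pick I (covers 3 new) → pick C (covers 1 new). Total picks: 3.

3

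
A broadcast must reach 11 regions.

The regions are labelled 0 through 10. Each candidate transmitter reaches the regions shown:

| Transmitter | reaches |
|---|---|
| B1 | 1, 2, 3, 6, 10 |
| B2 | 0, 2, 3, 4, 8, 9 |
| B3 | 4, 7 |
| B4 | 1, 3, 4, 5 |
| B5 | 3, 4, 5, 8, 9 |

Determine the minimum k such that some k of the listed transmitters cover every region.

4

Take {B1, B2, B3, B4}. Their union is {0, 1, 2, 3, 4, 5, 6, 7, 8, 9, 10}, which is all 11 regions.
No 3 of the 5 transmitters cover everything (all 10 combinations miss at least one region), so 4 is optimal.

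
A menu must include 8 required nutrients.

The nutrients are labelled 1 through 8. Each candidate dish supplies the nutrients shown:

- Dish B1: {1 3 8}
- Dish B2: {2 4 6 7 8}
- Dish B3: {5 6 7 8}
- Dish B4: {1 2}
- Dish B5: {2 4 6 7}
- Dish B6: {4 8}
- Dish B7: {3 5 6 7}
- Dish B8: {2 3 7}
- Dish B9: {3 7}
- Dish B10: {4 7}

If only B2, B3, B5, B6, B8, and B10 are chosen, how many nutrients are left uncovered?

1

Union of B2, B3, B5, B6, B8, B10 = {2, 3, 4, 5, 6, 7, 8}.
Not covered: 1 — 1 nutrient.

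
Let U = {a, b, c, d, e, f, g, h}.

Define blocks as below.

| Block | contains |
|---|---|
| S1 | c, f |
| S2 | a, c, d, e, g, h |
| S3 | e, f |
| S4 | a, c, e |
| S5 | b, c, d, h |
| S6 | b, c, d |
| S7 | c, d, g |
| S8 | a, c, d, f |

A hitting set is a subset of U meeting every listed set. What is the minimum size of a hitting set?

The 2 elements {c, e} hit every block.
The blocks S3, S7 are pairwise disjoint, so any hitting set needs a separate element for each — at least 2. Hence 2 is optimal.

2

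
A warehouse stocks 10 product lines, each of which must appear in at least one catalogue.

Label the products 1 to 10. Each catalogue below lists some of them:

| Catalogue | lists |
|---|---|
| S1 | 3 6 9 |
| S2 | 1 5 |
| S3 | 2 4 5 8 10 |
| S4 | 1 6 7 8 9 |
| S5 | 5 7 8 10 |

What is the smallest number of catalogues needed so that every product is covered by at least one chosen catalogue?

S1 and S3 and S4 together: S1 ∪ S3 ∪ S4 = {1, 2, 3, 4, 5, 6, 7, 8, 9, 10} — every product is covered.
Only S3 contains 2, so S3 is forced; the remaining 5 products need at least 2 more catalogues (each remaining catalogue adds at most 4) — so at least 3 catalogues are needed, and 3 is optimal.

3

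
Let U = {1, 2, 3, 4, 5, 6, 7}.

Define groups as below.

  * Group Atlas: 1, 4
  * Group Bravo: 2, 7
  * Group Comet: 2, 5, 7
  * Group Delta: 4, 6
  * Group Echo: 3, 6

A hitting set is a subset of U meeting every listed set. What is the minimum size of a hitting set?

3

Take H = {4, 6, 7}. Each listed group contains at least one of these, so H is a hitting set of size 3.
The groups Atlas, Comet, Echo are pairwise disjoint, so any hitting set needs a separate point for each — at least 3. Hence 3 is optimal.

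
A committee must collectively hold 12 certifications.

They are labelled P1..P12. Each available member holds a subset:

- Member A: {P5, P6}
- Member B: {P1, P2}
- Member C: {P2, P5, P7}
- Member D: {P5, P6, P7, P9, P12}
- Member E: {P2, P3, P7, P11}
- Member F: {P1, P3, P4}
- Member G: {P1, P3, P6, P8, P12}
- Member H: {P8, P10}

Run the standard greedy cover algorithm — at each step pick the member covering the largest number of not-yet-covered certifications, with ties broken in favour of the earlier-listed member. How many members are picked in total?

4

Greedy: pick D (covers 5 new) → pick E (covers 3 new) → pick F (covers 2 new) → pick H (covers 2 new). Total picks: 4.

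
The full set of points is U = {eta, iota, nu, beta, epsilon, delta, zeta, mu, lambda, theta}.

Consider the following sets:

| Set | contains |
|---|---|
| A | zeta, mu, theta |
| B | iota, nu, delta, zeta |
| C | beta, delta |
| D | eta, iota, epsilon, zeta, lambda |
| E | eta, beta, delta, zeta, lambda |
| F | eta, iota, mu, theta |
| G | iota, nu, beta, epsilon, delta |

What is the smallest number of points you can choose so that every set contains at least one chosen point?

3

Take H = {iota, delta, mu}. Each listed set contains at least one of these, so H is a hitting set of size 3.
No choice of 2 points meets every set, so 3 is the minimum.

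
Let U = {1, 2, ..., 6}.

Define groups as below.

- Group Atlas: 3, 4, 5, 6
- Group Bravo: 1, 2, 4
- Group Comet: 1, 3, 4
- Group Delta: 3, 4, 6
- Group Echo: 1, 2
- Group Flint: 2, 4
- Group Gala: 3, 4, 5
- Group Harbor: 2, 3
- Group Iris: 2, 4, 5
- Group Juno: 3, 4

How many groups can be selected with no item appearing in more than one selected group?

Delta, Echo are pairwise disjoint (Delta={3,4,6}; Echo={1,2}).
Every remaining group overlaps one of these, and no 3 of the listed groups are pairwise disjoint, so 2 is the maximum.

2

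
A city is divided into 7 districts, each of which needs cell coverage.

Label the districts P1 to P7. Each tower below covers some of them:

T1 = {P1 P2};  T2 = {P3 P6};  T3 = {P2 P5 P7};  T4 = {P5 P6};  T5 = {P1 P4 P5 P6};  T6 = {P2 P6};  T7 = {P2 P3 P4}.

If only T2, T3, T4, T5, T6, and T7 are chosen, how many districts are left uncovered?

0

Union of T2, T3, T4, T5, T6, T7 = {P1, P2, P3, P4, P5, P6, P7} — that's every district, so 0 are uncovered.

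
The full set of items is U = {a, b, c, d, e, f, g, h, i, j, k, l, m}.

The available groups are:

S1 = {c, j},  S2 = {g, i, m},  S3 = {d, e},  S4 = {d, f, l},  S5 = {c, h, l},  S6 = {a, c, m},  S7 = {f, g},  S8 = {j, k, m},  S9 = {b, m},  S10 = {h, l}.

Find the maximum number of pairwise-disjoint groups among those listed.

5

S1, S3, S7, S9, S10 are pairwise disjoint (S1={c,j}; S3={d,e}; S7={f,g}; S9={b,m}; S10={h,l}).
Every remaining group overlaps one of these, and no 6 of the listed groups are pairwise disjoint, so 5 is the maximum.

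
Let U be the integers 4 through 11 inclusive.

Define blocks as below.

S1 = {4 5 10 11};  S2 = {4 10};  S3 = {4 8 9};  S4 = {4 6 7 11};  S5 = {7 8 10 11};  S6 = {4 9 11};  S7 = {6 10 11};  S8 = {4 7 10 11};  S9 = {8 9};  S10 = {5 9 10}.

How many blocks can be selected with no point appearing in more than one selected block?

2

S7, S9 are pairwise disjoint (S7={6,10,11}; S9={8,9}).
Every remaining block overlaps one of these, and no 3 of the listed blocks are pairwise disjoint, so 2 is the maximum.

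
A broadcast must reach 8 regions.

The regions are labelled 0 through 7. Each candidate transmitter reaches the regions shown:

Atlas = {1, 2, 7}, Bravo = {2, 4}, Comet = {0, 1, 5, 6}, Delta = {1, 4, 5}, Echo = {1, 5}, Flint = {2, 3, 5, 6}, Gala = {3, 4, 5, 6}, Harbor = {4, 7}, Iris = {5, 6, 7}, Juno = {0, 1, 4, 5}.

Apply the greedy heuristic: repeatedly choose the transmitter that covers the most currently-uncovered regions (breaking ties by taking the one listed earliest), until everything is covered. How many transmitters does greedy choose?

3

Greedy: pick Comet (covers 4 new) → pick Atlas (covers 2 new) → pick Gala (covers 2 new). Total picks: 3.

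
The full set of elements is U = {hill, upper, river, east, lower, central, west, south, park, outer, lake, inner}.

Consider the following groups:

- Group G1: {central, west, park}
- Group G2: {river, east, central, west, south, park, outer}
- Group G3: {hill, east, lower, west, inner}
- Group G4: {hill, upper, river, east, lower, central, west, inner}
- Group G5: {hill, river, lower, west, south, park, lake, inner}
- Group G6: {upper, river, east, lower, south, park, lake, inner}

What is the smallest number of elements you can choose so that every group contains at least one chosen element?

2

The 2 elements {west, inner} hit every group.
No single element lies in every group, so at least 2 are needed and 2 is optimal.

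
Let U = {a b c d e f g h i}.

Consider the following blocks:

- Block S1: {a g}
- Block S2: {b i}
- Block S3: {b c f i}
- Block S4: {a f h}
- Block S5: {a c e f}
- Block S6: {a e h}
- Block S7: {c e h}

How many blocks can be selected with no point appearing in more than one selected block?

S1, S2, S7 are pairwise disjoint (S1={a,g}; S2={b,i}; S7={c,e,h}).
Every remaining block overlaps one of these, and no 4 of the listed blocks are pairwise disjoint, so 3 is the maximum.

3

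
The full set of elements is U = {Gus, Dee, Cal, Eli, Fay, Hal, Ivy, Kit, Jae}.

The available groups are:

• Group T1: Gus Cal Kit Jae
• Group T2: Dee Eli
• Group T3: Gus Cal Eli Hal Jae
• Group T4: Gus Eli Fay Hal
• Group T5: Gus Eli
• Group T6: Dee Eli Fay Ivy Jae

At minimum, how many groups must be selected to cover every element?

3

T1 and T4 and T6 together: T1 ∪ T4 ∪ T6 = {Gus, Dee, Cal, Eli, Fay, Hal, Ivy, Kit, Jae} — every element is covered.
Only T6 contains Ivy, so T6 is forced; the remaining 4 elements need at least 2 more groups (each remaining group adds at most 3) — so at least 3 groups are needed, and 3 is optimal.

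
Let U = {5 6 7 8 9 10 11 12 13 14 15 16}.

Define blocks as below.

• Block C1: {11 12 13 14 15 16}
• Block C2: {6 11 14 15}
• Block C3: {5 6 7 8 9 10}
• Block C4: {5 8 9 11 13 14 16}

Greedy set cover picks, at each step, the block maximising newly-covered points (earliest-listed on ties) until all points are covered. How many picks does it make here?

Greedy: pick C4 (covers 7 new) → pick C3 (covers 3 new) → pick C1 (covers 2 new). Total picks: 3.
(The true minimum cover uses only 2 blocks, so greedy is not optimal here.)

3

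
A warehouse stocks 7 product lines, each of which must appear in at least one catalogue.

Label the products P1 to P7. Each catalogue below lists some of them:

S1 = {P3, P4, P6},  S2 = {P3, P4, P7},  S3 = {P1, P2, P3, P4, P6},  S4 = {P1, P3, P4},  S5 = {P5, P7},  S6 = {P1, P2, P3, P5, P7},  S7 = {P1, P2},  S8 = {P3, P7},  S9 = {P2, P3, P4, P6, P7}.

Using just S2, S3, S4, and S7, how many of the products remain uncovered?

Union of S2, S3, S4, S7 = {P1, P2, P3, P4, P6, P7}.
Not covered: P5 — 1 product.

1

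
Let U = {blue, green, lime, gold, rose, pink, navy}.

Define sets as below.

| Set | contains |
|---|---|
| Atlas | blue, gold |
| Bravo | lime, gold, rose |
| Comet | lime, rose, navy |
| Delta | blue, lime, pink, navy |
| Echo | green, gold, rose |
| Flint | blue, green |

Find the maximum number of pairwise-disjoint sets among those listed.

2

Atlas, Comet are pairwise disjoint (Atlas={blue,gold}; Comet={lime,rose,navy}).
Every remaining set overlaps one of these, and no 3 of the listed sets are pairwise disjoint, so 2 is the maximum.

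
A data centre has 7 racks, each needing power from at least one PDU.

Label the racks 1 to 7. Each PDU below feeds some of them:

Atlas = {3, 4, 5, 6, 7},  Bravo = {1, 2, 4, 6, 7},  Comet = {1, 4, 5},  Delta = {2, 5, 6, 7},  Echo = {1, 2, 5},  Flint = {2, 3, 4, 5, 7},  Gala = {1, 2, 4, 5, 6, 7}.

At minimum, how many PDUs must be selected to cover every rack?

Take {Atlas, Bravo}. Their union is {1, 2, 3, 4, 5, 6, 7}, which is all 7 racks.
No single PDU has all 7 racks (the largest, Gala, has 6), so 2 is optimal.

2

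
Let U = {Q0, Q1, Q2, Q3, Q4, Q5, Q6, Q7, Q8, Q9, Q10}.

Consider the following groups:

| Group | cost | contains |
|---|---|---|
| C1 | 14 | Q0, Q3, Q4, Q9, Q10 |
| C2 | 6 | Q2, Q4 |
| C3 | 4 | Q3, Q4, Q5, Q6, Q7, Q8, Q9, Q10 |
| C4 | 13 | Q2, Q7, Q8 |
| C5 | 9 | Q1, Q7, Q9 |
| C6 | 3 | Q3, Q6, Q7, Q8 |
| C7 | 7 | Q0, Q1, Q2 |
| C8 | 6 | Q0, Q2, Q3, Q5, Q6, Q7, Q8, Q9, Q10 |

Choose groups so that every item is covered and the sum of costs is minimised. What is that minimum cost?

11

C3, C7 together cover every item (C3 ∪ C7 = {Q0, Q1, Q2, Q3, Q4, Q5, Q6, Q7, Q8, Q9, Q10}); total cost 4 + 7 = 11.
No covering selection has total cost below 11.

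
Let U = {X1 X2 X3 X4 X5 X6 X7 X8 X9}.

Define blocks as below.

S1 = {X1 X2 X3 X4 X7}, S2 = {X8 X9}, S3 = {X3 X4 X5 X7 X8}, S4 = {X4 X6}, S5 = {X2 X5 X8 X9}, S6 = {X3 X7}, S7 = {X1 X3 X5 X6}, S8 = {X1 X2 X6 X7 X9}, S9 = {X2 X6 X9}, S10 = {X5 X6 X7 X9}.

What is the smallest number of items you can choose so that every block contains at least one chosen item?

Take H = {X3, X4, X9}. Each listed block contains at least one of these, so H is a hitting set of size 3.
The blocks S4, S5, S6 are pairwise disjoint, so any hitting set needs a separate item for each — at least 3. Hence 3 is optimal.

3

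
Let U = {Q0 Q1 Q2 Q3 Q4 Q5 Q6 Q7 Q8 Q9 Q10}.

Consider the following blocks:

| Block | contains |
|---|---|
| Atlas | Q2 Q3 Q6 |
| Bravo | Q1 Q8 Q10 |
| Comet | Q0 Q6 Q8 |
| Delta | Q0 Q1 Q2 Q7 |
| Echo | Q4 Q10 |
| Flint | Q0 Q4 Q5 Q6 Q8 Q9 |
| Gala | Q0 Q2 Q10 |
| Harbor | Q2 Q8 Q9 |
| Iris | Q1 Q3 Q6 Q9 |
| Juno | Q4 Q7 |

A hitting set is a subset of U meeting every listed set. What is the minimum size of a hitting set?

4

H = {Q2, Q4, Q6, Q8} meets every block (each contains at least one member of H), and |H| = 4.
No choice of 3 items meets every block, so 4 is the minimum.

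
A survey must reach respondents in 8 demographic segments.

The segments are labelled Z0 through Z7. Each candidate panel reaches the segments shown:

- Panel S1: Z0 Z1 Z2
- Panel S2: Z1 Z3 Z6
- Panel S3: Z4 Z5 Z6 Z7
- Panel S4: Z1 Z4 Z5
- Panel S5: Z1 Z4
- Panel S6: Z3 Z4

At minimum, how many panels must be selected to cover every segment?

3

Take {S1, S3, S6}. Their union is {Z0, Z1, Z2, Z3, Z4, Z5, Z6, Z7}, which is all 8 segments.
Only S1 contains Z0, so S1 is forced; the remaining 5 segments need at least 2 more panels (each remaining panel adds at most 4) — so at least 3 panels are needed, and 3 is optimal.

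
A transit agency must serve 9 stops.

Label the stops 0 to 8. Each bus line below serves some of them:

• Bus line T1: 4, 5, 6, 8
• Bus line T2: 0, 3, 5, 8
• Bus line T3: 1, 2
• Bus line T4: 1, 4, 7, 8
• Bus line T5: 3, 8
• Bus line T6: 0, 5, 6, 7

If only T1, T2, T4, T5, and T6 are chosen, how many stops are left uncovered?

1

Union of T1, T2, T4, T5, T6 = {0, 1, 3, 4, 5, 6, 7, 8}.
Not covered: 2 — 1 stop.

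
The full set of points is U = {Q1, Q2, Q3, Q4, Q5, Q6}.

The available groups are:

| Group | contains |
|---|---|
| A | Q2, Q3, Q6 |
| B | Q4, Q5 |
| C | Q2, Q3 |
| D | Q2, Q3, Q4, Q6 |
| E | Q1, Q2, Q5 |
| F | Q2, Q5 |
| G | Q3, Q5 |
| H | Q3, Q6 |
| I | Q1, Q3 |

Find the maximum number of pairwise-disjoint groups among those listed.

2

B, I are pairwise disjoint (B={Q4,Q5}; I={Q1,Q3}).
Every remaining group overlaps one of these, and no 3 of the listed groups are pairwise disjoint, so 2 is the maximum.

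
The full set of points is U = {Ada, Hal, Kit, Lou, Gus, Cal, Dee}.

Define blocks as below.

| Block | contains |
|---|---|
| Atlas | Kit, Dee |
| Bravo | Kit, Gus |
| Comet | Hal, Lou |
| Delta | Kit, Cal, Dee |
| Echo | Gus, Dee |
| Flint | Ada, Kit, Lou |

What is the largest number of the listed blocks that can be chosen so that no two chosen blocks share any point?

Echo, Flint are pairwise disjoint (Echo={Gus,Dee}; Flint={Ada,Kit,Lou}).
Every remaining block overlaps one of these, and no 3 of the listed blocks are pairwise disjoint, so 2 is the maximum.

2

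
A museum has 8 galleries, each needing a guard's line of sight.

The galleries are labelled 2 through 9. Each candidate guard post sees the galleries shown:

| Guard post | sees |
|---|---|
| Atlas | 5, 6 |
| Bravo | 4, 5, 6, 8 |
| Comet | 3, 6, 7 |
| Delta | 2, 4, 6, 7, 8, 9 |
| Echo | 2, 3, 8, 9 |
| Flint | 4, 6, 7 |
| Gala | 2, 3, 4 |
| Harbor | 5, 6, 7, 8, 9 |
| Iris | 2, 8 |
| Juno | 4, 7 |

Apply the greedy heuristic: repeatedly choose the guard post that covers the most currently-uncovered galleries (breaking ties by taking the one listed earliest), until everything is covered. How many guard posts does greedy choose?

3

Greedy: pick Delta (covers 6 new) → pick Atlas (covers 1 new) → pick Comet (covers 1 new). Total picks: 3.
(The true minimum cover uses only 2 guard posts, so greedy is not optimal here.)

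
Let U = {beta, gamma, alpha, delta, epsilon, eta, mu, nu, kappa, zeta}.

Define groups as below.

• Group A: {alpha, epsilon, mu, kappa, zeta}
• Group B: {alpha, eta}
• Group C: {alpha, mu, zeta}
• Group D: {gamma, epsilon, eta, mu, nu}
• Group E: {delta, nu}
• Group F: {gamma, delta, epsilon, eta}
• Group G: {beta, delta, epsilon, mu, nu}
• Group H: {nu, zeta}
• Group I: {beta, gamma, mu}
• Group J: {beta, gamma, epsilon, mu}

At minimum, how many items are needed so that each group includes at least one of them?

3

T = {gamma, alpha, nu} meets every group (each contains at least one member of T), and |T| = 3.
The groups B, H, J are pairwise disjoint, so any hitting set needs a separate item for each — at least 3. Hence 3 is optimal.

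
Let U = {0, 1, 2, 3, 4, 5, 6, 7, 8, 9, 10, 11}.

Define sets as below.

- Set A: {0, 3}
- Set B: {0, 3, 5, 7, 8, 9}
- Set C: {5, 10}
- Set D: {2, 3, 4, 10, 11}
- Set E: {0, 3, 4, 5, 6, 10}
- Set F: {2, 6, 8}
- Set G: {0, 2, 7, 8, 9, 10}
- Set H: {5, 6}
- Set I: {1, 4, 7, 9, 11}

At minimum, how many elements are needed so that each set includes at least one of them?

Take T = {0, 6, 10, 11}. Each listed set contains at least one of these, so T is a hitting set of size 4.
The sets A, C, F, I are pairwise disjoint, so any hitting set needs a separate element for each — at least 4. Hence 4 is optimal.

4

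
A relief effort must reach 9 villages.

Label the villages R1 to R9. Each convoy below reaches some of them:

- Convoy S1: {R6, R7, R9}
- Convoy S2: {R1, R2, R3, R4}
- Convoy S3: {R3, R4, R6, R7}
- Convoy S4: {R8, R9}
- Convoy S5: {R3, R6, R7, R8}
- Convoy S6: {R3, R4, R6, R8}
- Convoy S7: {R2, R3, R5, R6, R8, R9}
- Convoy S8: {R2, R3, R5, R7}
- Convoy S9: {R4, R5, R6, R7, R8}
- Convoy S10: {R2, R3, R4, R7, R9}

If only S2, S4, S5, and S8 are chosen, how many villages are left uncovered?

0

Union of S2, S4, S5, S8 = {R1, R2, R3, R4, R5, R6, R7, R8, R9} — that's every village, so 0 are uncovered.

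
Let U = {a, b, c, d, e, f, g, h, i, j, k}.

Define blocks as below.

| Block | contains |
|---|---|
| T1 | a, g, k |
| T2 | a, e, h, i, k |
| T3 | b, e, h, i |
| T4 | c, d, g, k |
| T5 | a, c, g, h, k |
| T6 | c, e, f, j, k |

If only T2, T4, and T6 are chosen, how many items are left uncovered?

1

Union of T2, T4, T6 = {a, c, d, e, f, g, h, i, j, k}.
Not covered: b — 1 item.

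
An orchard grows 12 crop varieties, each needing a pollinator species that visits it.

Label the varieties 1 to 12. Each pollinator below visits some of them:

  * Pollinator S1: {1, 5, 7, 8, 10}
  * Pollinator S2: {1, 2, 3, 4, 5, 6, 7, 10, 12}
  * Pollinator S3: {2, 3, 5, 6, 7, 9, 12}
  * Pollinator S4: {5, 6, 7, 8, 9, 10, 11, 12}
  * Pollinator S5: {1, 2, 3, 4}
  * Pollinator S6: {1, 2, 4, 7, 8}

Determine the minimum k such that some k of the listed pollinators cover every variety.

2

S4 and S5 together: S4 ∪ S5 = {1, 2, 3, 4, 5, 6, 7, 8, 9, 10, 11, 12} — every variety is covered.
No single pollinator has all 12 varieties (the largest, S2, has 9), so 2 is optimal.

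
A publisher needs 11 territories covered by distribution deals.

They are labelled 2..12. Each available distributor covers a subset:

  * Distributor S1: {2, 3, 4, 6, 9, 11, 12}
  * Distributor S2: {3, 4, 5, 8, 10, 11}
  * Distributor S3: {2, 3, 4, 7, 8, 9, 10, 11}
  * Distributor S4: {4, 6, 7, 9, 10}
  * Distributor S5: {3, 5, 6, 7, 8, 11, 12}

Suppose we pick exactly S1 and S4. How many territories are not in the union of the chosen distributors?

Union of S1, S4 = {2, 3, 4, 6, 7, 9, 10, 11, 12}.
Not covered: 5, 8 — 2 territories.

2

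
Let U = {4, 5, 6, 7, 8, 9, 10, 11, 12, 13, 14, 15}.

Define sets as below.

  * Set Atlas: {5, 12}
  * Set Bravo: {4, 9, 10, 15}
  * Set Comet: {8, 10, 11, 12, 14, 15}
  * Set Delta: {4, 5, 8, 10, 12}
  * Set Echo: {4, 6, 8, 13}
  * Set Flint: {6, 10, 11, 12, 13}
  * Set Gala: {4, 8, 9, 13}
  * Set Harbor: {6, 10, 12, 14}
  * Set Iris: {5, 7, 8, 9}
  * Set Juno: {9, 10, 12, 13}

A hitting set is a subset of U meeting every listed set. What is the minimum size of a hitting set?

3

The 3 points {8, 9, 12} hit every set.
No choice of 2 points meets every set, so 3 is the minimum.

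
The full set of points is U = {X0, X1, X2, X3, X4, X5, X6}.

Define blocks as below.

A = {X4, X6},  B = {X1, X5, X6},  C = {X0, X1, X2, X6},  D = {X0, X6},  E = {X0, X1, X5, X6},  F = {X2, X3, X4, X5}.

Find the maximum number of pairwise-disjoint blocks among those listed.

2

D, F are pairwise disjoint (D={X0,X6}; F={X2,X3,X4,X5}).
Every remaining block overlaps one of these, and no 3 of the listed blocks are pairwise disjoint, so 2 is the maximum.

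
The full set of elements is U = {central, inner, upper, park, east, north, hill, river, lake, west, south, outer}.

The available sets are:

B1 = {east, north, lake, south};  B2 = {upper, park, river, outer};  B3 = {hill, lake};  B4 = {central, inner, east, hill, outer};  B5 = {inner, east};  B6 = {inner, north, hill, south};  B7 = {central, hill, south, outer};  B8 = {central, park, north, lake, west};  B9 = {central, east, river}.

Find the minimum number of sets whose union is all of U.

4

B2 and B6 and B8 and B9 together: B2 ∪ B6 ∪ B8 ∪ B9 = {central, inner, upper, park, east, north, hill, river, lake, west, south, outer} — every element is covered.
No 3 of the 9 sets cover everything (all 84 combinations miss at least one element), so 4 is optimal.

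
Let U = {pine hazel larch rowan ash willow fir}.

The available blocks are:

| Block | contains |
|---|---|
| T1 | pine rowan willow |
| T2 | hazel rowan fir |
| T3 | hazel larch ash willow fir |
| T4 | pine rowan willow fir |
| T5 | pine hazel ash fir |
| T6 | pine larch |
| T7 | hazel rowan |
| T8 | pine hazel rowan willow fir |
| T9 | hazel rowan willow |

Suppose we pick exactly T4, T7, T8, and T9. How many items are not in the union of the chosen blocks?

2

Union of T4, T7, T8, T9 = {pine, hazel, rowan, willow, fir}.
Not covered: larch, ash — 2 items.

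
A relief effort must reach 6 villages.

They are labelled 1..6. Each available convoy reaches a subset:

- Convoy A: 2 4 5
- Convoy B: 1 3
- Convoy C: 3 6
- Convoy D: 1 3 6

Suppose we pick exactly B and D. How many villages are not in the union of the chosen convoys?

Union of B, D = {1, 3, 6}.
Not covered: 2, 4, 5 — 3 villages.

3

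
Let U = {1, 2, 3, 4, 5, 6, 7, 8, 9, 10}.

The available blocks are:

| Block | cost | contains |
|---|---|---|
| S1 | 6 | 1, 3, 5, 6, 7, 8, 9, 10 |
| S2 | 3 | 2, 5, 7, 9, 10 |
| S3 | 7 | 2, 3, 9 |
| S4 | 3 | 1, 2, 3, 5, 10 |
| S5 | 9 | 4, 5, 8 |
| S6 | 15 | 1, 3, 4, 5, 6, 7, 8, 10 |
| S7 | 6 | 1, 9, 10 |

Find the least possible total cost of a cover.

S1, S2, S5 together cover every element (S1 ∪ S2 ∪ S5 = {1, 2, 3, 4, 5, 6, 7, 8, 9, 10}); total cost 6 + 3 + 9 = 18.
No covering selection has total cost below 18.

18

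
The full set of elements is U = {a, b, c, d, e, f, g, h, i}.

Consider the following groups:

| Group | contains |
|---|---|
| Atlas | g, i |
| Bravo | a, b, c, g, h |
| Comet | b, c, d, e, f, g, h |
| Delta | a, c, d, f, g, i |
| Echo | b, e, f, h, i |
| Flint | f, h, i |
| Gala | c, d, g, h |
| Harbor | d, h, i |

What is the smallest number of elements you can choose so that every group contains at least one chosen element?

2

The 2 elements {g, h} hit every group.
No single element lies in every group, so at least 2 are needed and 2 is optimal.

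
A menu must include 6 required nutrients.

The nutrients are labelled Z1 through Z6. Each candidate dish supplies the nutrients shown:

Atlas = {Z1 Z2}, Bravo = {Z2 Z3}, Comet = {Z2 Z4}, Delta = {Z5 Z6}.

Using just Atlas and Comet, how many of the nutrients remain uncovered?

3

Union of Atlas, Comet = {Z1, Z2, Z4}.
Not covered: Z3, Z5, Z6 — 3 nutrients.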